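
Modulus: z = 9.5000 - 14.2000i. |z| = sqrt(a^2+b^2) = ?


|z| = sqrt(9.5^2 + (-14.2)^2) = sqrt(90.25 + 201.64) = sqrt(291.89) = 17.0848

|z| = 17.0848


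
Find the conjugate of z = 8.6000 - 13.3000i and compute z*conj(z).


z_bar = 8.6000 + 13.3000i
z*z_bar = 8.6^2 + (-13.3)^2 = 73.96 + 176.89 = 250.85

z_bar = 8.6000 + 13.3000i, z*z_bar = 250.85


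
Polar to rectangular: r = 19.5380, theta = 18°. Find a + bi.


a = 19.5380*cos(18°) = 19.5380*0.9510565 = 18.5817
b = 19.5380*sin(18°) = 19.5380*0.30902 = 6.0376

18.5817 + 6.0376i


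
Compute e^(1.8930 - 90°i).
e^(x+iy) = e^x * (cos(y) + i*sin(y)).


e^1.8930 = 6.6393
cos(-90°) = 0
sin(-90°) = -1
Real = 6.6393*0 = 0
Imag = 6.6393*(-1) = -6.6393

0 - 6.6393i


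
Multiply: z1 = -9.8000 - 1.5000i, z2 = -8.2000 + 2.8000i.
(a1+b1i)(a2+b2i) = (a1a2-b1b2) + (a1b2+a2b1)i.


Real = -9.8*(-8.2) - (-1.5)*2.8 = 80.36 - (-4.2) = 84.56
Imag = -9.8*2.8 - (8.2)*(-1.5) = -27.44 + 12.3 = -15.14

84.5600 - 15.1400i


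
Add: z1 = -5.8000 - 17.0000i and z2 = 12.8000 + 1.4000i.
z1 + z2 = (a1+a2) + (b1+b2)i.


Real: -5.8 + 12.8 = 7
Imag: -17 + 1.4 = -15.6

7.0000 - 15.6000i


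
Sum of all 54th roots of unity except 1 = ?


With w = e^(2*pi*i/54), all 54 of the 54th roots of unity w^0 = 1, w, ..., w^(53) sum to 0: 1 + w + ... + w^(53) = (1 - w^54)/(1 - w) = 0 since w^54 = 1, w ≠ 1.
Removing the root 1: w + w^2 + ... + w^(53) = 0 - 1 = -1

Sum = -1


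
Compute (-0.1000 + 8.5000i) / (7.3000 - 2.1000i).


Conjugate of z2 = 7.3000 + 2.1000i
Numerator: (-0.1000 + 8.5000i)(7.3000 + 2.1000i) = -18.5800 + 61.8400i
Denominator: 7.3^2 + (-2.1)^2 = 57.7
Result = (-18.5800 + 61.8400i)/57.7

-0.3220 + 1.0718i


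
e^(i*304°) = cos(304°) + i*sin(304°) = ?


cos(304°) = 0.5592
sin(304°) = -0.8290

e^(i*304°) = 0.5592 - 0.8290i


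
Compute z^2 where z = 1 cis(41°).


r^2 = 1^2 = 1
n*theta = 2*41° = 82° = 82° (mod 360)
a = 1*cos(82°) = 0.1392
b = 1*sin(82°) = 0.9903

1 cis(82°) = 0.1392 + 0.9903i


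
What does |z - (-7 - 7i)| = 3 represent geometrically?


|z - z0| = r is a circle with center z0 and radius r.
Center = (-7, -7), radius = 3

Circle with center (-7, -7) and radius 3


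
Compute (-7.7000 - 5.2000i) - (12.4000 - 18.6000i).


Real: -7.7 - 12.4 = -20.1
Imag: -5.2 + 18.6 = 13.4

-20.1000 + 13.4000i


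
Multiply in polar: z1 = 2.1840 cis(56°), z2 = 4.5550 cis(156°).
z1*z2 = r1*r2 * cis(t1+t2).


r = 2.1840 * 4.5550 = 9.9481
theta = 56° + 156° = 212° = 212° (mod 360)

9.9481 cis(212°)


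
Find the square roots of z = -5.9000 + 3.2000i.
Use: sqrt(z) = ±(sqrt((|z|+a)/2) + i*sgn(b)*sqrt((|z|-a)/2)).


|z| = sqrt(34.81+10.24) = 6.7119
sqrt((|z|+a)/2) = sqrt((6.7119+(-5.9))/2) = sqrt(0.4060) = 0.6372
sqrt((|z|-a)/2) = sqrt((6.7119-(-5.9))/2) = sqrt(6.3060) = 2.5112

±(0.6372 + 2.5112i) i.e. 0.6372 + 2.5112i and -0.6372 - 2.5112i


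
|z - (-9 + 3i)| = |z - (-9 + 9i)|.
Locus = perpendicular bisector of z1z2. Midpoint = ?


Equal distances means the locus is the perpendicular bisector of z1 and z2.
Midpoint = ((-9+(-9))/2, (3+9)/2) = (-9.0000, 6.0000)

Perpendicular bisector through (-9.0000, 6.0000)


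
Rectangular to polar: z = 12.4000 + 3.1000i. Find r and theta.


r = sqrt(153.76+9.61) = sqrt(163.37) = 12.7816
theta = atan2(3.1, 12.4) = 14.0362 degrees

r = 12.7816, theta = 14.0362 degrees


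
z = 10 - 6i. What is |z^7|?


|z| = sqrt(100+36) = sqrt(136) = 11.6619
|z^7| = |z|^7 = (sqrt(136))^7 = 136^3 * sqrt(136) = 2515456*sqrt(136)

|z^7| = 2515456*sqrt(136) ≈ 29335005.8592


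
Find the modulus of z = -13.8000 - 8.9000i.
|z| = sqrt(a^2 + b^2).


|z| = sqrt((-13.8)^2 + (-8.9)^2) = sqrt(190.44 + 79.21) = sqrt(269.65) = 16.4210

|z| = 16.4210


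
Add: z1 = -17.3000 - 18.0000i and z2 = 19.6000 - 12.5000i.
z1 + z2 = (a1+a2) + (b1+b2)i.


Real: -17.3 + 19.6 = 2.3
Imag: -18 - 12.5 = -30.5

2.3000 - 30.5000i


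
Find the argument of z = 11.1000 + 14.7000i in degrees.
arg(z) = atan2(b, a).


Re = 11.1, Im = 14.7
arg = atan2(14.7, 11.1) = 52.9435 degrees

arg(z) = 52.9435 degrees


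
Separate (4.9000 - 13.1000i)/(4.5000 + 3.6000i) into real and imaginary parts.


Multiply by conjugate: (4.9000 - 13.1000i)(4.5000 - 3.6000i) / (4.5^2 + 3.6^2)
Numerator real = 4.9*4.5 - (13.1)*3.6 = -25.11
Numerator imag = -13.1*4.5 - 4.9*3.6 = -76.59
Denominator = 33.21
Re(z) = -25.11/33.21 = -0.7561
Im(z) = -76.59/33.21 = -2.3062

Re(z) = -0.7561, Im(z) = -2.3062


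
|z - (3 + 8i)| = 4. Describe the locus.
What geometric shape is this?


|z - z0| = r is a circle with center z0 and radius r.
Center = (3, 8), radius = 4

Circle with center (3, 8) and radius 4


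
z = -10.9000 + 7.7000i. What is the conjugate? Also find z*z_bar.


z_bar = -10.9000 - 7.7000i
z*z_bar = (-10.9)^2 + 7.7^2 = 118.81 + 59.29 = 178.1

z_bar = -10.9000 - 7.7000i, z*z_bar = 178.1


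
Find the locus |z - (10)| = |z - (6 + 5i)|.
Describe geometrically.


Equal distances means the locus is the perpendicular bisector of z1 and z2.
Midpoint = ((10+6)/2, (0+5)/2) = (8.0000, 2.5000)

Perpendicular bisector through (8.0000, 2.5000)


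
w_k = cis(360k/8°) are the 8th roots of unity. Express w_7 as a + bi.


Angle = 360*7/8 = 315°
a = cos(315°) = 0.7071
b = sin(315°) = -0.7071

0.7071 - 0.7071i


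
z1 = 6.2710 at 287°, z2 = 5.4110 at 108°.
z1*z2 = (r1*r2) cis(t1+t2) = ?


r = 6.2710 * 5.4110 = 33.9324
theta = 287° + 108° = 395° = 35° (mod 360)

33.9324 cis(35°)


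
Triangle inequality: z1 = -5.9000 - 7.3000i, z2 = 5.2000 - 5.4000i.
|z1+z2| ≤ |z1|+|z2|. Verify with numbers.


|z1| = sqrt((-5.9)^2 + (-7.3)^2) = sqrt(88.1) = 9.3862
|z2| = sqrt(5.2^2 + (-5.4)^2) = sqrt(56.2) = 7.4967
z1+z2 = -0.7000 - 12.7000i
|z1+z2| = sqrt(161.78) = 12.7193
|z1|+|z2| = 9.3862 + 7.4967 = 16.8829

|z1+z2| = 12.7193 ≤ |z1|+|z2| = 16.8829 (verified)


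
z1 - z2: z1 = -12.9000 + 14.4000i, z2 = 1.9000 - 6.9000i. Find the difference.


Real: -12.9 - 1.9 = -14.8
Imag: 14.4 + 6.9 = 21.3

-14.8000 + 21.3000i


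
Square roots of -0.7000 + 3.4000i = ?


|z| = sqrt(0.49+11.56) = 3.4713
sqrt((|z|+a)/2) = sqrt((3.4713+(-0.7))/2) = sqrt(1.3857) = 1.1771
sqrt((|z|-a)/2) = sqrt((3.4713-(-0.7))/2) = sqrt(2.0857) = 1.4442

±(1.1771 + 1.4442i) i.e. 1.1771 + 1.4442i and -1.1771 - 1.4442i


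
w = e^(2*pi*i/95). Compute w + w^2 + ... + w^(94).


With w = e^(2*pi*i/95), all 95 of the 95th roots of unity w^0 = 1, w, ..., w^(94) sum to 0: 1 + w + ... + w^(94) = (1 - w^95)/(1 - w) = 0 since w^95 = 1, w ≠ 1.
Removing the root 1: w + w^2 + ... + w^(94) = 0 - 1 = -1

Sum = -1


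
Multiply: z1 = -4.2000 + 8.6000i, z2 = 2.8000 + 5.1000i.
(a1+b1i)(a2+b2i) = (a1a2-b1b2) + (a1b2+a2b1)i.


Real = -4.2*2.8 - 8.6*5.1 = -11.76 - 43.86 = -55.62
Imag = -4.2*5.1 + 2.8*8.6 = -21.42 + 24.08 = 2.66

-55.6200 + 2.6600i


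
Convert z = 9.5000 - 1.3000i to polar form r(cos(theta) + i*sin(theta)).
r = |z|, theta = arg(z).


r = sqrt(90.25+1.69) = sqrt(91.94) = 9.5885
theta = atan2(-1.3, 9.5) = -7.7921 degrees

r = 9.5885, theta = -7.7921 degrees


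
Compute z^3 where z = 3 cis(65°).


r^3 = 3^3 = 27
n*theta = 3*65° = 195° = 195° (mod 360)
a = 27*cos(195°) = -26.0800
b = 27*sin(195°) = -6.9881

27 cis(195°) = -26.0800 - 6.9881i


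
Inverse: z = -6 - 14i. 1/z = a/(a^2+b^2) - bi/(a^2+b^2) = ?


|z|^2 = 36+196 = 232
1/z = (-6 + 14i)/232

1/z = -0.0259 + 0.0603i


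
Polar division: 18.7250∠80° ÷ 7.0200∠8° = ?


r = 18.7250 / 7.0200 = 2.6674
theta = 80° - 8° = 72° = 72° (mod 360)

2.6674 cis(72°)


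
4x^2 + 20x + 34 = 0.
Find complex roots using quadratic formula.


disc = 20^2 - 4*4*34 = 400 - 544 = -144
sqrt(|disc|) = sqrt(144) = 12.0000
Real part = -20/(2*4) = -2.5000
Imag part = 12.0000/(2*4) = 1.5000

-2.5000 ± 1.5000i


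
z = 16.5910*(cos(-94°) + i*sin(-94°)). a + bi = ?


a = 16.5910*cos(-94°) = 16.5910*(-0.069756) = -1.1573
b = 16.5910*sin(-94°) = 16.5910*(-0.997564) = -16.5506

-1.1573 - 16.5506i


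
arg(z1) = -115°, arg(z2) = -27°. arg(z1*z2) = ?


arg(z1*z2) = -115° - 27° = -142°
Normalized to (-180°, 180°]: -142°

-142°


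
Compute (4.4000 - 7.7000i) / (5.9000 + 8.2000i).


Conjugate of z2 = 5.9000 - 8.2000i
Numerator: (4.4000 - 7.7000i)(5.9000 - 8.2000i) = -37.1800 - 81.5100i
Denominator: 5.9^2 + 8.2^2 = 102.05
Result = (-37.1800 - 81.5100i)/102.05

-0.3643 - 0.7987i


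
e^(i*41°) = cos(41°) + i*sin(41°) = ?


cos(41°) = 0.7547
sin(41°) = 0.6561

e^(i*41°) = 0.7547 + 0.6561i


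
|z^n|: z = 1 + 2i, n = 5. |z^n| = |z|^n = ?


|z| = sqrt(1+4) = sqrt(5) = 2.2361
|z^5| = |z|^5 = (sqrt(5))^5 = 5^2 * sqrt(5) = 25*sqrt(5)

|z^5| = 25*sqrt(5) ≈ 55.9017


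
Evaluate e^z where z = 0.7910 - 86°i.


e^0.7910 = 2.2056
cos(-86°) = 0.06976
sin(-86°) = -0.99756
Real = 2.2056*0.06976 = 0.1539
Imag = 2.2056*(-0.99756) = -2.2002

0.1539 - 2.2002i


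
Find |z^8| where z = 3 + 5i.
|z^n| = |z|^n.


|z| = sqrt(9+25) = sqrt(34) = 5.8310
|z^8| = |z|^8 = (sqrt(34))^8 = 34^4 = 1336336

|z^8| = 1336336


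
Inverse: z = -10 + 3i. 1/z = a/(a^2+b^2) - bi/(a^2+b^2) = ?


|z|^2 = 100+9 = 109
1/z = (-10 - 3i)/109

1/z = -0.0917 - 0.0275i


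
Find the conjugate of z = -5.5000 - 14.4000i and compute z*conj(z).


z_bar = -5.5000 + 14.4000i
z*z_bar = (-5.5)^2 + (-14.4)^2 = 30.25 + 207.36 = 237.61

z_bar = -5.5000 + 14.4000i, z*z_bar = 237.61


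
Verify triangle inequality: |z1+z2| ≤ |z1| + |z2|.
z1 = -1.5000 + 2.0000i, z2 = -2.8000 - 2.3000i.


|z1| = sqrt((-1.5)^2 + 2^2) = sqrt(6.25) = 2.5000
|z2| = sqrt((-2.8)^2 + (-2.3)^2) = sqrt(13.13) = 3.6235
z1+z2 = -4.3000 - 0.3000i
|z1+z2| = sqrt(18.58) = 4.3105
|z1|+|z2| = 2.5000 + 3.6235 = 6.1235

|z1+z2| = 4.3105 ≤ |z1|+|z2| = 6.1235 (verified)


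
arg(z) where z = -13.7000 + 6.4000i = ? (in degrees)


Re = -13.7, Im = 6.4
arg = atan2(6.4, -13.7) = 154.9602 degrees

arg(z) = 154.9602 degrees


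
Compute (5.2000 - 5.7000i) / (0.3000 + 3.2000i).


Conjugate of z2 = 0.3000 - 3.2000i
Numerator: (5.2000 - 5.7000i)(0.3000 - 3.2000i) = -16.6800 - 18.3500i
Denominator: 0.3^2 + 3.2^2 = 10.33
Result = (-16.6800 - 18.3500i)/10.33

-1.6147 - 1.7764i


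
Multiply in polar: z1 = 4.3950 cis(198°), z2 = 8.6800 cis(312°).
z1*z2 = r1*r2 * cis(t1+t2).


r = 4.3950 * 8.6800 = 38.1486
theta = 198° + 312° = 510° = 150° (mod 360)

38.1486 cis(150°)


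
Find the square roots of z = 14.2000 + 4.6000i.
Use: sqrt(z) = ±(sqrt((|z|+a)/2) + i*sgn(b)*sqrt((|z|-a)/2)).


|z| = sqrt(201.64+21.16) = 14.9265
sqrt((|z|+a)/2) = sqrt((14.9265+14.2)/2) = sqrt(14.5632) = 3.8162
sqrt((|z|-a)/2) = sqrt((14.9265-14.2)/2) = sqrt(0.3632) = 0.6027

±(3.8162 + 0.6027i) i.e. 3.8162 + 0.6027i and -3.8162 - 0.6027i


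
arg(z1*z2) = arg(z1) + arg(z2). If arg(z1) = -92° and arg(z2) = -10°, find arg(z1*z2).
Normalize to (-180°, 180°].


arg(z1*z2) = -92° - 10° = -102°
Normalized to (-180°, 180°]: -102°

-102°


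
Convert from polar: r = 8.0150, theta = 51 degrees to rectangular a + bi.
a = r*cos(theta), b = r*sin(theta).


a = 8.0150*cos(51°) = 8.0150*0.62932 = 5.0440
b = 8.0150*sin(51°) = 8.0150*0.777146 = 6.2288

5.0440 + 6.2288i


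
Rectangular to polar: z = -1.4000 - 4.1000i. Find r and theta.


r = sqrt(1.96+16.81) = sqrt(18.77) = 4.3324
theta = atan2(-4.1, -1.4) = -108.8532 degrees

r = 4.3324, theta = -108.8532 degrees


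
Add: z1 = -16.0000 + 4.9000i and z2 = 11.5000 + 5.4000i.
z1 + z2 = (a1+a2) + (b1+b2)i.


Real: -16 + 11.5 = -4.5
Imag: 4.9 + 5.4 = 10.3

-4.5000 + 10.3000i


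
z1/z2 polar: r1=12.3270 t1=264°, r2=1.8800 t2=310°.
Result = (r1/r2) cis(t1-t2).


r = 12.3270 / 1.8800 = 6.5569
theta = 264° - 310° = -46° = 314° (mod 360)

6.5569 cis(314°)


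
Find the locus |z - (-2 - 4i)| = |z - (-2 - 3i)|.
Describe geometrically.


Equal distances means the locus is the perpendicular bisector of z1 and z2.
Midpoint = ((-2+(-2))/2, (-4+(-3))/2) = (-2.0000, -3.5000)

Perpendicular bisector through (-2.0000, -3.5000)


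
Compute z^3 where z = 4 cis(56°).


r^3 = 4^3 = 64
n*theta = 3*56° = 168° = 168° (mod 360)
a = 64*cos(168°) = -62.6014
b = 64*sin(168°) = 13.3063

64 cis(168°) = -62.6014 + 13.3063i


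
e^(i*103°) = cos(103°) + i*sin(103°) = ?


cos(103°) = -0.2250
sin(103°) = 0.9744

e^(i*103°) = -0.2250 + 0.9744i


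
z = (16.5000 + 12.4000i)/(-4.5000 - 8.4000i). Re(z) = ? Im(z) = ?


Multiply by conjugate: (16.5000 + 12.4000i)(-4.5000 + 8.4000i) / ((-4.5)^2 + (-8.4)^2)
Numerator real = 16.5*(-4.5) + 12.4*(-8.4) = -178.41
Numerator imag = 12.4*(-4.5) - 16.5*(-8.4) = 82.8
Denominator = 90.81
Re(z) = -178.41/90.81 = -1.9647
Im(z) = 82.8/90.81 = 0.9118

Re(z) = -1.9647, Im(z) = 0.9118


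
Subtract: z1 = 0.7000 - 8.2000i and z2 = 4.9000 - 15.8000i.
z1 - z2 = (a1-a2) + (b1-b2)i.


Real: 0.7 - 4.9 = -4.2
Imag: -8.2 + 15.8 = 7.6

-4.2000 + 7.6000i


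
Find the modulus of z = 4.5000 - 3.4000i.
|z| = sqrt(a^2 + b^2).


|z| = sqrt(4.5^2 + (-3.4)^2) = sqrt(20.25 + 11.56) = sqrt(31.81) = 5.6400

|z| = 5.6400


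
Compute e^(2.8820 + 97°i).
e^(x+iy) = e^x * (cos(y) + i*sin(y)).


e^2.8820 = 17.8499
cos(97°) = -0.12187
sin(97°) = 0.99255
Real = 17.8499*(-0.12187) = -2.1754
Imag = 17.8499*0.99255 = 17.7169

-2.1754 + 17.7169i


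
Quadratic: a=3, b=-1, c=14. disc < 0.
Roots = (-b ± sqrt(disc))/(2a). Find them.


disc = (-1)^2 - 4*3*14 = 1 - 168 = -167
sqrt(|disc|) = sqrt(167) = 12.9228
Real part = 1/(2*3) = 0.1667
Imag part = 12.9228/(2*3) = 2.1538

0.1667 ± 2.1538i


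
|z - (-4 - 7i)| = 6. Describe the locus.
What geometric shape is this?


|z - z0| = r is a circle with center z0 and radius r.
Center = (-4, -7), radius = 6

Circle with center (-4, -7) and radius 6


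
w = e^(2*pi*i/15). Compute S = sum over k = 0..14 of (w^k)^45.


The roots are w_k = w^k with w = e^(2*pi*i/15), and (w^k)^45 = (w^45)^k.
So S = 1 + u + u^2 + ... + u^(14) with u = w^45.
45 = 3*15 + 0, so 45 is a multiple of 15 and u = (w^15)^3 = 1.
Every one of the 15 terms equals 1: S = 15

S = 15


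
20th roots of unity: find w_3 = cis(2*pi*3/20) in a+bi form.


Angle = 360*3/20 = 54°
a = cos(54°) = 0.5878
b = sin(54°) = 0.8090

0.5878 + 0.8090i


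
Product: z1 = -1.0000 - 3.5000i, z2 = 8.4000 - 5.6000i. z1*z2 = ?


Real = -1*8.4 - (-3.5)*(-5.6) = -8.4 - 19.6 = -28
Imag = -1*(-5.6) + 8.4*(-3.5) = 5.6 - (29.4) = -23.8

-28.0000 - 23.8000i


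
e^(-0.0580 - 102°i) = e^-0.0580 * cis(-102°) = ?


e^-0.0580 = 0.9436
cos(-102°) = -0.2079
sin(-102°) = -0.97815
Real = 0.9436*(-0.2079) = -0.1962
Imag = 0.9436*(-0.97815) = -0.9230

-0.1962 - 0.9230i


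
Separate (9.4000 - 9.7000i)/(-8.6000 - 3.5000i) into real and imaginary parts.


Multiply by conjugate: (9.4000 - 9.7000i)(-8.6000 + 3.5000i) / ((-8.6)^2 + (-3.5)^2)
Numerator real = 9.4*(-8.6) - (9.7)*(-3.5) = -46.89
Numerator imag = -9.7*(-8.6) - 9.4*(-3.5) = 116.32
Denominator = 86.21
Re(z) = -46.89/86.21 = -0.5439
Im(z) = 116.32/86.21 = 1.3493

Re(z) = -0.5439, Im(z) = 1.3493


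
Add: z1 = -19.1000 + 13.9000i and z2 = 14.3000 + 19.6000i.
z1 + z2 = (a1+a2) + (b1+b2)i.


Real: -19.1 + 14.3 = -4.8
Imag: 13.9 + 19.6 = 33.5

-4.8000 + 33.5000i


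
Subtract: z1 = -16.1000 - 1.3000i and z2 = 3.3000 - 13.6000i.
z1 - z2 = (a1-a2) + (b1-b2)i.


Real: -16.1 - 3.3 = -19.4
Imag: -1.3 + 13.6 = 12.3

-19.4000 + 12.3000i


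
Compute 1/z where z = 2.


|z|^2 = 4+0 = 4
1/z = (2 - 0i)/4

1/z = 0.5000 + 0i


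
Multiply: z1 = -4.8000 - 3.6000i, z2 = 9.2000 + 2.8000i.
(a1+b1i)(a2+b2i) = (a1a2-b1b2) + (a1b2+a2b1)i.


Real = -4.8*9.2 - (-3.6)*2.8 = -44.16 - (-10.08) = -34.08
Imag = -4.8*2.8 + 9.2*(-3.6) = -13.44 - (33.12) = -46.56

-34.0800 - 46.5600i


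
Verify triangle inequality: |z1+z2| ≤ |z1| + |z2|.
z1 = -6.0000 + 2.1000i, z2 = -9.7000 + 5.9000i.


|z1| = sqrt((-6)^2 + 2.1^2) = sqrt(40.41) = 6.3569
|z2| = sqrt((-9.7)^2 + 5.9^2) = sqrt(128.9) = 11.3534
z1+z2 = -15.7000 + 8.0000i
|z1+z2| = sqrt(310.49) = 17.6207
|z1|+|z2| = 6.3569 + 11.3534 = 17.7103

|z1+z2| = 17.6207 ≤ |z1|+|z2| = 17.7103 (verified)


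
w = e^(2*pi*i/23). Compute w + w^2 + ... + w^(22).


With w = e^(2*pi*i/23), all 23 of the 23th roots of unity w^0 = 1, w, ..., w^(22) sum to 0: 1 + w + ... + w^(22) = (1 - w^23)/(1 - w) = 0 since w^23 = 1, w ≠ 1.
Removing the root 1: w + w^2 + ... + w^(22) = 0 - 1 = -1

Sum = -1


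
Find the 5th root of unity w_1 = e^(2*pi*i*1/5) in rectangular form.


Angle = 360*1/5 = 72°
a = cos(72°) = 0.3090
b = sin(72°) = 0.9511

0.3090 + 0.9511i


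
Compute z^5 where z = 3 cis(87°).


r^5 = 3^5 = 243
n*theta = 5*87° = 435° = 75° (mod 360)
a = 243*cos(75°) = 62.8930
b = 243*sin(75°) = 234.7200

243 cis(75°) = 62.8930 + 234.7200i


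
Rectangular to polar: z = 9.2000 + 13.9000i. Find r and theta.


r = sqrt(84.64+193.21) = sqrt(277.85) = 16.6688
theta = atan2(13.9, 9.2) = 56.5006 degrees

r = 16.6688, theta = 56.5006 degrees


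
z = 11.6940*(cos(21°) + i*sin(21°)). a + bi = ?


a = 11.6940*cos(21°) = 11.6940*0.93358 = 10.9173
b = 11.6940*sin(21°) = 11.6940*0.35837 = 4.1908

10.9173 + 4.1908i


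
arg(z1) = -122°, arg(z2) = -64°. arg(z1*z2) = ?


arg(z1*z2) = -122° - 64° = -186°
Normalized to (-180°, 180°]: 174°

174°


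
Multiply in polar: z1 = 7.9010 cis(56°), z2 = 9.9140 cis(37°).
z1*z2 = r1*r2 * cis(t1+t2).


r = 7.9010 * 9.9140 = 78.3305
theta = 56° + 37° = 93° = 93° (mod 360)

78.3305 cis(93°)


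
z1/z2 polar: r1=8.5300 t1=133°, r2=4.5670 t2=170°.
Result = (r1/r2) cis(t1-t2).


r = 8.5300 / 4.5670 = 1.8677
theta = 133° - 170° = -37° = 323° (mod 360)

1.8677 cis(323°)


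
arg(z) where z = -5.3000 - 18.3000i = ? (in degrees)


Re = -5.3, Im = -18.3
arg = atan2(-18.3, -5.3) = -106.1519 degrees

arg(z) = -106.1519 degrees


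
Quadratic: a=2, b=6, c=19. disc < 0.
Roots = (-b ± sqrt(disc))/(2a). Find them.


disc = 6^2 - 4*2*19 = 36 - 152 = -116
sqrt(|disc|) = sqrt(116) = 10.7703
Real part = -6/(2*2) = -1.5000
Imag part = 10.7703/(2*2) = 2.6926

-1.5000 ± 2.6926i


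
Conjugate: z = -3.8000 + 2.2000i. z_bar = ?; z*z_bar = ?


z_bar = -3.8000 - 2.2000i
z*z_bar = (-3.8)^2 + 2.2^2 = 14.44 + 4.84 = 19.28

z_bar = -3.8000 - 2.2000i, z*z_bar = 19.28


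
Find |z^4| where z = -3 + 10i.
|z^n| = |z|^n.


|z| = sqrt(9+100) = sqrt(109) = 10.4403
|z^4| = |z|^4 = (sqrt(109))^4 = 109^2 = 11881

|z^4| = 11881


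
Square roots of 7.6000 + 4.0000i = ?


|z| = sqrt(57.76+16) = 8.5884
sqrt((|z|+a)/2) = sqrt((8.5884+7.6)/2) = sqrt(8.0942) = 2.8450
sqrt((|z|-a)/2) = sqrt((8.5884-7.6)/2) = sqrt(0.4942) = 0.7030

±(2.8450 + 0.7030i) i.e. 2.8450 + 0.7030i and -2.8450 - 0.7030i


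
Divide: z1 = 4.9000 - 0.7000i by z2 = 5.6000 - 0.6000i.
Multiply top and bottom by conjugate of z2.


Conjugate of z2 = 5.6000 + 0.6000i
Numerator: (4.9000 - 0.7000i)(5.6000 + 0.6000i) = 27.8600 - 0.9800i
Denominator: 5.6^2 + (-0.6)^2 = 31.72
Result = (27.8600 - 0.9800i)/31.72

0.8783 - 0.0309i


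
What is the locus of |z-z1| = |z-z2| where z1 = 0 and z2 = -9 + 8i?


Equal distances means the locus is the perpendicular bisector of z1 and z2.
Midpoint = ((0+(-9))/2, (0+8)/2) = (-4.5000, 4.0000)

Perpendicular bisector through (-4.5000, 4.0000)


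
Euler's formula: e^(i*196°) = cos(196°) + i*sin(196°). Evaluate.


cos(196°) = -0.9613
sin(196°) = -0.2756

e^(i*196°) = -0.9613 - 0.2756i


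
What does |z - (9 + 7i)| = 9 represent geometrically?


|z - z0| = r is a circle with center z0 and radius r.
Center = (9, 7), radius = 9

Circle with center (9, 7) and radius 9


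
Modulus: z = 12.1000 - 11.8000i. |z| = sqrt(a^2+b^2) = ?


|z| = sqrt(12.1^2 + (-11.8)^2) = sqrt(146.41 + 139.24) = sqrt(285.65) = 16.9012

|z| = 16.9012


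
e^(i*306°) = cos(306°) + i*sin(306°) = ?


cos(306°) = 0.5878
sin(306°) = -0.8090

e^(i*306°) = 0.5878 - 0.8090i


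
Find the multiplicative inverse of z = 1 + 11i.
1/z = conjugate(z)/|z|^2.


|z|^2 = 1+121 = 122
1/z = (1 - 11i)/122

1/z = 0.0082 - 0.0902i


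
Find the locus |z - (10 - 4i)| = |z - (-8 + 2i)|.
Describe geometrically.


Equal distances means the locus is the perpendicular bisector of z1 and z2.
Midpoint = ((10+(-8))/2, (-4+2)/2) = (1.0000, -1.0000)

Perpendicular bisector through (1.0000, -1.0000)


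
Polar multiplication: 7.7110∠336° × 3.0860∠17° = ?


r = 7.7110 * 3.0860 = 23.7961
theta = 336° + 17° = 353° = 353° (mod 360)

23.7961 cis(353°)


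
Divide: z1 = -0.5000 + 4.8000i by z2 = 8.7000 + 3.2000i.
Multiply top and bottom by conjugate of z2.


Conjugate of z2 = 8.7000 - 3.2000i
Numerator: (-0.5000 + 4.8000i)(8.7000 - 3.2000i) = 11.0100 + 43.3600i
Denominator: 8.7^2 + 3.2^2 = 85.93
Result = (11.0100 + 43.3600i)/85.93

0.1281 + 0.5046i


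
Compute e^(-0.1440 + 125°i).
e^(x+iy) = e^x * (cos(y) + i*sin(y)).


e^-0.1440 = 0.8659
cos(125°) = -0.5736
sin(125°) = 0.8192
Real = 0.8659*(-0.5736) = -0.4967
Imag = 0.8659*0.8192 = 0.7093

-0.4967 + 0.7093i


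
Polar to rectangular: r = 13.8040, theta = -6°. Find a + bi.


a = 13.8040*cos(-6°) = 13.8040*0.99452 = 13.7284
b = 13.8040*sin(-6°) = 13.8040*(-0.10453) = -1.4429

13.7284 - 1.4429i


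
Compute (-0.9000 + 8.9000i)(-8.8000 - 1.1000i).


Real = -0.9*(-8.8) - 8.9*(-1.1) = 7.92 - (-9.79) = 17.71
Imag = -0.9*(-1.1) - (8.8)*8.9 = 0.99 - (78.32) = -77.33

17.7100 - 77.3300i


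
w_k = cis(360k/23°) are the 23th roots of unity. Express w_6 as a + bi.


Angle = 360*6/23 = 93.913°
a = cos(93.913°) = -0.0682
b = sin(93.913°) = 0.9977

-0.0682 + 0.9977i


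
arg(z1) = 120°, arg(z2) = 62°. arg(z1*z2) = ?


arg(z1*z2) = 120° + 62° = 182°
Normalized to (-180°, 180°]: -178°

-178°


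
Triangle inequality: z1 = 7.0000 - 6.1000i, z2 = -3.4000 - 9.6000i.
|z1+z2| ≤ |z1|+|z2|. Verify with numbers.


|z1| = sqrt(7^2 + (-6.1)^2) = sqrt(86.21) = 9.2849
|z2| = sqrt((-3.4)^2 + (-9.6)^2) = sqrt(103.72) = 10.1843
z1+z2 = 3.6000 - 15.7000i
|z1+z2| = sqrt(259.45) = 16.1075
|z1|+|z2| = 9.2849 + 10.1843 = 19.4692

|z1+z2| = 16.1075 ≤ |z1|+|z2| = 19.4692 (verified)


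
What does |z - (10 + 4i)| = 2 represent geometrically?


|z - z0| = r is a circle with center z0 and radius r.
Center = (10, 4), radius = 2

Circle with center (10, 4) and radius 2


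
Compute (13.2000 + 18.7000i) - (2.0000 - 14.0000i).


Real: 13.2 - 2 = 11.2
Imag: 18.7 + 14 = 32.7

11.2000 + 32.7000i


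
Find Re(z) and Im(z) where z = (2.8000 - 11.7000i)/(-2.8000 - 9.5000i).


Multiply by conjugate: (2.8000 - 11.7000i)(-2.8000 + 9.5000i) / ((-2.8)^2 + (-9.5)^2)
Numerator real = 2.8*(-2.8) - (11.7)*(-9.5) = 103.31
Numerator imag = -11.7*(-2.8) - 2.8*(-9.5) = 59.36
Denominator = 98.09
Re(z) = 103.31/98.09 = 1.0532
Im(z) = 59.36/98.09 = 0.6052

Re(z) = 1.0532, Im(z) = 0.6052


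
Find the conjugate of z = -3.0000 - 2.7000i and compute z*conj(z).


z_bar = -3.0000 + 2.7000i
z*z_bar = (-3)^2 + (-2.7)^2 = 9 + 7.29 = 16.29

z_bar = -3.0000 + 2.7000i, z*z_bar = 16.29


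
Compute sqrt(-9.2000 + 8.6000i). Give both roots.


|z| = sqrt(84.64+73.96) = 12.5936
sqrt((|z|+a)/2) = sqrt((12.5936+(-9.2))/2) = sqrt(1.6968) = 1.3026
sqrt((|z|-a)/2) = sqrt((12.5936-(-9.2))/2) = sqrt(10.8968) = 3.3010

±(1.3026 + 3.3010i) i.e. 1.3026 + 3.3010i and -1.3026 - 3.3010i


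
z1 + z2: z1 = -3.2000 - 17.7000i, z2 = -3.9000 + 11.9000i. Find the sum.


Real: -3.2 - 3.9 = -7.1
Imag: -17.7 + 11.9 = -5.8

-7.1000 - 5.8000i


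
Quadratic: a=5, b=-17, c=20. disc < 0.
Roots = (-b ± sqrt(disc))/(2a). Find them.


disc = (-17)^2 - 4*5*20 = 289 - 400 = -111
sqrt(|disc|) = sqrt(111) = 10.5357
Real part = 17/(2*5) = 1.7000
Imag part = 10.5357/(2*5) = 1.0536

1.7000 ± 1.0536i


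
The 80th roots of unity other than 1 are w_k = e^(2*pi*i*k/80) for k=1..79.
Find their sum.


With w = e^(2*pi*i/80), all 80 of the 80th roots of unity w^0 = 1, w, ..., w^(79) sum to 0: 1 + w + ... + w^(79) = (1 - w^80)/(1 - w) = 0 since w^80 = 1, w ≠ 1.
Removing the root 1: w + w^2 + ... + w^(79) = 0 - 1 = -1

Sum = -1


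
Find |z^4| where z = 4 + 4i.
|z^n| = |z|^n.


|z| = sqrt(16+16) = sqrt(32) = 5.6569
|z^4| = |z|^4 = (sqrt(32))^4 = 32^2 = 1024

|z^4| = 1024


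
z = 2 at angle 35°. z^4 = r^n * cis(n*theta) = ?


r^4 = 2^4 = 16
n*theta = 4*35° = 140° = 140° (mod 360)
a = 16*cos(140°) = -12.2567
b = 16*sin(140°) = 10.2846

16 cis(140°) = -12.2567 + 10.2846i


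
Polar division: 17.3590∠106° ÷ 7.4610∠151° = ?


r = 17.3590 / 7.4610 = 2.3266
theta = 106° - 151° = -45° = 315° (mod 360)

2.3266 cis(315°)


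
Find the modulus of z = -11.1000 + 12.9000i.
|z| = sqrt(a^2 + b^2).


|z| = sqrt((-11.1)^2 + 12.9^2) = sqrt(123.21 + 166.41) = sqrt(289.62) = 17.0182

|z| = 17.0182


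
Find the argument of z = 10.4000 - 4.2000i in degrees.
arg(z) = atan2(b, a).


Re = 10.4, Im = -4.2
arg = atan2(-4.2, 10.4) = -21.9911 degrees

arg(z) = -21.9911 degrees


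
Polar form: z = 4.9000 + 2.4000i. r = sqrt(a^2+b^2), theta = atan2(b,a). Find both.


r = sqrt(24.01+5.76) = sqrt(29.77) = 5.4562
theta = atan2(2.4, 4.9) = 26.0954 degrees

r = 5.4562, theta = 26.0954 degrees


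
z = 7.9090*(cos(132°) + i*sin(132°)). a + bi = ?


a = 7.9090*cos(132°) = 7.9090*(-0.669131) = -5.2922
b = 7.9090*sin(132°) = 7.9090*0.74314 = 5.8775

-5.2922 + 5.8775i


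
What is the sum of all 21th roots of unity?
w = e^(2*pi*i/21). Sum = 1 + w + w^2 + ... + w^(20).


The sum of all 21th roots of unity is 0.
Geometric series: (1 - w^21)/(1 - w) = (1-1)/(1-w) = 0 since w^21 = 1, w ≠ 1.
Alternatively: coefficient of z^20 in z^21 - 1 is 0.

0


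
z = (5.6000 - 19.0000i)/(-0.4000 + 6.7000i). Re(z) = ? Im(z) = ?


Multiply by conjugate: (5.6000 - 19.0000i)(-0.4000 - 6.7000i) / ((-0.4)^2 + 6.7^2)
Numerator real = 5.6*(-0.4) - (19)*6.7 = -129.54
Numerator imag = -19*(-0.4) - 5.6*6.7 = -29.92
Denominator = 45.05
Re(z) = -129.54/45.05 = -2.8755
Im(z) = -29.92/45.05 = -0.6642

Re(z) = -2.8755, Im(z) = -0.6642


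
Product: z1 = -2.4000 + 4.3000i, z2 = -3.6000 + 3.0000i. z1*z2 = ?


Real = -2.4*(-3.6) - 4.3*3 = 8.64 - 12.9 = -4.26
Imag = -2.4*3 - (3.6)*4.3 = -7.2 - (15.48) = -22.68

-4.2600 - 22.6800i


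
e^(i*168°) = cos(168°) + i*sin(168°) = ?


cos(168°) = -0.9781
sin(168°) = 0.2079

e^(i*168°) = -0.9781 + 0.2079i


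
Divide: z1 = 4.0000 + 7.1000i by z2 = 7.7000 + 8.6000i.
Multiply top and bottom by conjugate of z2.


Conjugate of z2 = 7.7000 - 8.6000i
Numerator: (4.0000 + 7.1000i)(7.7000 - 8.6000i) = 91.8600 + 20.2700i
Denominator: 7.7^2 + 8.6^2 = 133.25
Result = (91.8600 + 20.2700i)/133.25

0.6894 + 0.1521i


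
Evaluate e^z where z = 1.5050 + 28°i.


e^1.5050 = 4.50415
cos(28°) = 0.88295
sin(28°) = 0.46947
Real = 4.50415*0.88295 = 3.9769
Imag = 4.50415*0.46947 = 2.1146

3.9769 + 2.1146i


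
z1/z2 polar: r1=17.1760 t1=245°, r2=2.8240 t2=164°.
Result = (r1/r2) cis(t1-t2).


r = 17.1760 / 2.8240 = 6.0822
theta = 245° - 164° = 81° = 81° (mod 360)

6.0822 cis(81°)


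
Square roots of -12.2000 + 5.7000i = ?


|z| = sqrt(148.84+32.49) = 13.4659
sqrt((|z|+a)/2) = sqrt((13.4659+(-12.2))/2) = sqrt(0.6329) = 0.7956
sqrt((|z|-a)/2) = sqrt((13.4659-(-12.2))/2) = sqrt(12.8329) = 3.5823

±(0.7956 + 3.5823i) i.e. 0.7956 + 3.5823i and -0.7956 - 3.5823i


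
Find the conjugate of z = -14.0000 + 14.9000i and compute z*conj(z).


z_bar = -14.0000 - 14.9000i
z*z_bar = (-14)^2 + 14.9^2 = 196 + 222.01 = 418.01

z_bar = -14.0000 - 14.9000i, z*z_bar = 418.01


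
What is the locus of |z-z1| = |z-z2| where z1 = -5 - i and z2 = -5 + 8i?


Equal distances means the locus is the perpendicular bisector of z1 and z2.
Midpoint = ((-5+(-5))/2, (-1+8)/2) = (-5.0000, 3.5000)

Perpendicular bisector through (-5.0000, 3.5000)


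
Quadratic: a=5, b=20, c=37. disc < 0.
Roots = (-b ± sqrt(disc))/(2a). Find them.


disc = 20^2 - 4*5*37 = 400 - 740 = -340
sqrt(|disc|) = sqrt(340) = 18.4391
Real part = -20/(2*5) = -2.0000
Imag part = 18.4391/(2*5) = 1.8439

-2.0000 ± 1.8439i


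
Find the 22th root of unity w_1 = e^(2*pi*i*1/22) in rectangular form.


Angle = 360*1/22 = 16.3636°
a = cos(16.3636°) = 0.9595
b = sin(16.3636°) = 0.2817

0.9595 + 0.2817i


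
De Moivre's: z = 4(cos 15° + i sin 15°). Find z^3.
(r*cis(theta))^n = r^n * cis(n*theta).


r^3 = 4^3 = 64
n*theta = 3*15° = 45° = 45° (mod 360)
a = 64*cos(45°) = 45.2548
b = 64*sin(45°) = 45.2548

64 cis(45°) = 45.2548 + 45.2548i


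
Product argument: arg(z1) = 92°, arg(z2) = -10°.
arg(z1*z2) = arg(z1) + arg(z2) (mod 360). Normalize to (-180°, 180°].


arg(z1*z2) = 92° - 10° = 82°
Normalized to (-180°, 180°]: 82°

82°


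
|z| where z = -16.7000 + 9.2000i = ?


|z| = sqrt((-16.7)^2 + 9.2^2) = sqrt(278.89 + 84.64) = sqrt(363.53) = 19.0665

|z| = 19.0665


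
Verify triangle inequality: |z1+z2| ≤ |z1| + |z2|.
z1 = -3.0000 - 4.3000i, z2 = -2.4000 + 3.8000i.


|z1| = sqrt((-3)^2 + (-4.3)^2) = sqrt(27.49) = 5.2431
|z2| = sqrt((-2.4)^2 + 3.8^2) = sqrt(20.2) = 4.4944
z1+z2 = -5.4000 - 0.5000i
|z1+z2| = sqrt(29.41) = 5.4231
|z1|+|z2| = 5.2431 + 4.4944 = 9.7375

|z1+z2| = 5.4231 ≤ |z1|+|z2| = 9.7375 (verified)


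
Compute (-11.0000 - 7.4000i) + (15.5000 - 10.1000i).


Real: -11 + 15.5 = 4.5
Imag: -7.4 - 10.1 = -17.5

4.5000 - 17.5000i


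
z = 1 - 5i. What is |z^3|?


|z| = sqrt(1+25) = sqrt(26) = 5.0990
|z^3| = |z|^3 = (sqrt(26))^3 = 26*sqrt(26)

|z^3| = 26*sqrt(26) ≈ 132.5745


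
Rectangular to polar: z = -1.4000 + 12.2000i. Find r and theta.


r = sqrt(1.96+148.84) = sqrt(150.8) = 12.2801
theta = atan2(12.2, -1.4) = 96.5463 degrees

r = 12.2801, theta = 96.5463 degrees


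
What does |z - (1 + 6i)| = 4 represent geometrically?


|z - z0| = r is a circle with center z0 and radius r.
Center = (1, 6), radius = 4

Circle with center (1, 6) and radius 4


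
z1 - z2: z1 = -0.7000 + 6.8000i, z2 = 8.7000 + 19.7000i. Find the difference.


Real: -0.7 - 8.7 = -9.4
Imag: 6.8 - 19.7 = -12.9

-9.4000 - 12.9000i


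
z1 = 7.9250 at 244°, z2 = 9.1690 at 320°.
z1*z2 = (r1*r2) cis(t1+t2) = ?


r = 7.9250 * 9.1690 = 72.6643
theta = 244° + 320° = 564° = 204° (mod 360)

72.6643 cis(204°)


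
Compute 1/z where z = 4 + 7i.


|z|^2 = 16+49 = 65
1/z = (4 - 7i)/65

1/z = 0.0615 - 0.1077i


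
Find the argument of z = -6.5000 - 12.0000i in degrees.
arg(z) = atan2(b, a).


Re = -6.5, Im = -12
arg = atan2(-12, -6.5) = -118.4429 degrees

arg(z) = -118.4429 degrees


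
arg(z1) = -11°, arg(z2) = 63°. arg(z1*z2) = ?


arg(z1*z2) = -11° + 63° = 52°
Normalized to (-180°, 180°]: 52°

52°


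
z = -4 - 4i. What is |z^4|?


|z| = sqrt(16+16) = sqrt(32) = 5.6569
|z^4| = |z|^4 = (sqrt(32))^4 = 32^2 = 1024

|z^4| = 1024


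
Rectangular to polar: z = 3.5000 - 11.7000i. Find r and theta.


r = sqrt(12.25+136.89) = sqrt(149.14) = 12.2123
theta = atan2(-11.7, 3.5) = -73.3457 degrees

r = 12.2123, theta = -73.3457 degrees


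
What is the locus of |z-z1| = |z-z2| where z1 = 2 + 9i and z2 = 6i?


Equal distances means the locus is the perpendicular bisector of z1 and z2.
Midpoint = ((2+0)/2, (9+6)/2) = (1.0000, 7.5000)

Perpendicular bisector through (1.0000, 7.5000)


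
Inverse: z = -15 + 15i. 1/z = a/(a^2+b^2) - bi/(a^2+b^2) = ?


|z|^2 = 225+225 = 450
1/z = (-15 - 15i)/450

1/z = -0.0333 - 0.0333i


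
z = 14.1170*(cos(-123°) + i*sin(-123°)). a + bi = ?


a = 14.1170*cos(-123°) = 14.1170*(-0.54464) = -7.6887
b = 14.1170*sin(-123°) = 14.1170*(-0.83867) = -11.8395

-7.6887 - 11.8395i


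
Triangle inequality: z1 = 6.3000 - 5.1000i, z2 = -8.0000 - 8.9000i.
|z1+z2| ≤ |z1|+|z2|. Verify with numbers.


|z1| = sqrt(6.3^2 + (-5.1)^2) = sqrt(65.7) = 8.1056
|z2| = sqrt((-8)^2 + (-8.9)^2) = sqrt(143.21) = 11.9670
z1+z2 = -1.7000 - 14.0000i
|z1+z2| = sqrt(198.89) = 14.1028
|z1|+|z2| = 8.1056 + 11.9670 = 20.0726

|z1+z2| = 14.1028 ≤ |z1|+|z2| = 20.0726 (verified)


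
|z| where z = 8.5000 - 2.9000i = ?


|z| = sqrt(8.5^2 + (-2.9)^2) = sqrt(72.25 + 8.41) = sqrt(80.66) = 8.9811

|z| = 8.9811


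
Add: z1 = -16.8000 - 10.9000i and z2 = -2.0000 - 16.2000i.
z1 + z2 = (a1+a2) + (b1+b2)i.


Real: -16.8 - 2 = -18.8
Imag: -10.9 - 16.2 = -27.1

-18.8000 - 27.1000i


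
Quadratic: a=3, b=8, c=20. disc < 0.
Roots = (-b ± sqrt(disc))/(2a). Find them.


disc = 8^2 - 4*3*20 = 64 - 240 = -176
sqrt(|disc|) = sqrt(176) = 13.2665
Real part = -8/(2*3) = -1.3333
Imag part = 13.2665/(2*3) = 2.2111

-1.3333 ± 2.2111i


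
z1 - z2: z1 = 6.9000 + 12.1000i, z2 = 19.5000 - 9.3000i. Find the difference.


Real: 6.9 - 19.5 = -12.6
Imag: 12.1 + 9.3 = 21.4

-12.6000 + 21.4000i


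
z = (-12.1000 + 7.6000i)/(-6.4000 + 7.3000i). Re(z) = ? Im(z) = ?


Multiply by conjugate: (-12.1000 + 7.6000i)(-6.4000 - 7.3000i) / ((-6.4)^2 + 7.3^2)
Numerator real = -12.1*(-6.4) + 7.6*7.3 = 132.92
Numerator imag = 7.6*(-6.4) - (-12.1)*7.3 = 39.69
Denominator = 94.25
Re(z) = 132.92/94.25 = 1.4103
Im(z) = 39.69/94.25 = 0.4211

Re(z) = 1.4103, Im(z) = 0.4211


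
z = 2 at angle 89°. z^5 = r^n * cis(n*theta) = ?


r^5 = 2^5 = 32
n*theta = 5*89° = 445° = 85° (mod 360)
a = 32*cos(85°) = 2.7890
b = 32*sin(85°) = 31.8782

32 cis(85°) = 2.7890 + 31.8782i


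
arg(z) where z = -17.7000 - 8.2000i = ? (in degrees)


Re = -17.7, Im = -8.2
arg = atan2(-8.2, -17.7) = -155.1428 degrees

arg(z) = -155.1428 degrees


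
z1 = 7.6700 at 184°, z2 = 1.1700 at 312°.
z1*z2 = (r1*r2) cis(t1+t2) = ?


r = 7.6700 * 1.1700 = 8.9739
theta = 184° + 312° = 496° = 136° (mod 360)

8.9739 cis(136°)


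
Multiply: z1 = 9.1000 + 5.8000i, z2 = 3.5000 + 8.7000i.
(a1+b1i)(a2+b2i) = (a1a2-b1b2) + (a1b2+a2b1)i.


Real = 9.1*3.5 - 5.8*8.7 = 31.85 - 50.46 = -18.61
Imag = 9.1*8.7 + 3.5*5.8 = 79.17 + 20.3 = 99.47

-18.6100 + 99.4700i


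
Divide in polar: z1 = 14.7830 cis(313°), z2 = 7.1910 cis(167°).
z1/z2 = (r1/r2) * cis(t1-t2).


r = 14.7830 / 7.1910 = 2.0558
theta = 313° - 167° = 146° = 146° (mod 360)

2.0558 cis(146°)


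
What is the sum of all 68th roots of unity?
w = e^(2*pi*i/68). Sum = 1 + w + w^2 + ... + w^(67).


The sum of all 68th roots of unity is 0.
Geometric series: (1 - w^68)/(1 - w) = (1-1)/(1-w) = 0 since w^68 = 1, w ≠ 1.
Alternatively: coefficient of z^67 in z^68 - 1 is 0.

0


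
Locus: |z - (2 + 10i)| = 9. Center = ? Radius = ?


|z - z0| = r is a circle with center z0 and radius r.
Center = (2, 10), radius = 9

Circle with center (2, 10) and radius 9


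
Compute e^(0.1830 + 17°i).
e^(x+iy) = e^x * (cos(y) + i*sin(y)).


e^0.1830 = 1.2008
cos(17°) = 0.9563
sin(17°) = 0.2924
Real = 1.2008*0.9563 = 1.1483
Imag = 1.2008*0.2924 = 0.3511

1.1483 + 0.3511i


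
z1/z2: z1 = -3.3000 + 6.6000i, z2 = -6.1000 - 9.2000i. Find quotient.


Conjugate of z2 = -6.1000 + 9.2000i
Numerator: (-3.3000 + 6.6000i)(-6.1000 + 9.2000i) = -40.5900 - 70.6200i
Denominator: (-6.1)^2 + (-9.2)^2 = 121.85
Result = (-40.5900 - 70.6200i)/121.85

-0.3331 - 0.5796i


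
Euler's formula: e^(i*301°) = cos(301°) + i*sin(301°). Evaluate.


cos(301°) = 0.5150
sin(301°) = -0.8572

e^(i*301°) = 0.5150 - 0.8572i


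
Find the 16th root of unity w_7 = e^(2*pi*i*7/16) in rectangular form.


Angle = 360*7/16 = 157.5°
a = cos(157.5°) = -0.9239
b = sin(157.5°) = 0.3827

-0.9239 + 0.3827i


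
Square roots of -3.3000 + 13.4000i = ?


|z| = sqrt(10.89+179.56) = 13.8004
sqrt((|z|+a)/2) = sqrt((13.8004+(-3.3))/2) = sqrt(5.2502) = 2.2913
sqrt((|z|-a)/2) = sqrt((13.8004-(-3.3))/2) = sqrt(8.5502) = 2.9241

±(2.2913 + 2.9241i) i.e. 2.2913 + 2.9241i and -2.2913 - 2.9241i


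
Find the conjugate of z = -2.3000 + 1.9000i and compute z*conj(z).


z_bar = -2.3000 - 1.9000i
z*z_bar = (-2.3)^2 + 1.9^2 = 5.29 + 3.61 = 8.9

z_bar = -2.3000 - 1.9000i, z*z_bar = 8.9


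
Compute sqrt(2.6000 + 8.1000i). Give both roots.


|z| = sqrt(6.76+65.61) = 8.5071
sqrt((|z|+a)/2) = sqrt((8.5071+2.6)/2) = sqrt(5.5535) = 2.3566
sqrt((|z|-a)/2) = sqrt((8.5071-2.6)/2) = sqrt(2.9535) = 1.7186

±(2.3566 + 1.7186i) i.e. 2.3566 + 1.7186i and -2.3566 - 1.7186i


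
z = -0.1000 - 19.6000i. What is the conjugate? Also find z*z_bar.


z_bar = -0.1000 + 19.6000i
z*z_bar = (-0.1)^2 + (-19.6)^2 = 0.01 + 384.16 = 384.17

z_bar = -0.1000 + 19.6000i, z*z_bar = 384.17


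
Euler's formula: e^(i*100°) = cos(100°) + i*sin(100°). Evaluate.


cos(100°) = -0.1736
sin(100°) = 0.9848

e^(i*100°) = -0.1736 + 0.9848i


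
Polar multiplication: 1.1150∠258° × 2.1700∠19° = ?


r = 1.1150 * 2.1700 = 2.4196
theta = 258° + 19° = 277° = 277° (mod 360)

2.4196 cis(277°)


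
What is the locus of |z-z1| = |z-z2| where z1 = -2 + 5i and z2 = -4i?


Equal distances means the locus is the perpendicular bisector of z1 and z2.
Midpoint = ((-2+0)/2, (5+(-4))/2) = (-1.0000, 0.5000)

Perpendicular bisector through (-1.0000, 0.5000)


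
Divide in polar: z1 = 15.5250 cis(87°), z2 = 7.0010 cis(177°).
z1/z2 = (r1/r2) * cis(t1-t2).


r = 15.5250 / 7.0010 = 2.2175
theta = 87° - 177° = -90° = 270° (mod 360)

2.2175 cis(270°)


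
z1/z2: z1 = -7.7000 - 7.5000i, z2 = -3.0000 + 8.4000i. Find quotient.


Conjugate of z2 = -3.0000 - 8.4000i
Numerator: (-7.7000 - 7.5000i)(-3.0000 - 8.4000i) = -39.9000 + 87.1800i
Denominator: (-3)^2 + 8.4^2 = 79.56
Result = (-39.9000 + 87.1800i)/79.56

-0.5015 + 1.0958i


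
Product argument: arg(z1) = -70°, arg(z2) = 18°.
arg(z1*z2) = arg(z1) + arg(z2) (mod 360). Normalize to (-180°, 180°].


arg(z1*z2) = -70° + 18° = -52°
Normalized to (-180°, 180°]: -52°

-52°


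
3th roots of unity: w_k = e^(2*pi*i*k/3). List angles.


The 3th roots of unity are cis(360k/3°) for k=0..2
Angle step = 360/3 = 120°
Primitive root: cis(120°)
Primitive root = -0.5000 + 0.8660i

3 roots at angles: 0°, 120°, 240°


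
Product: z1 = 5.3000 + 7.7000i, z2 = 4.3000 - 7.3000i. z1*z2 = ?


Real = 5.3*4.3 - 7.7*(-7.3) = 22.79 - (-56.21) = 79
Imag = 5.3*(-7.3) + 4.3*7.7 = -38.69 + 33.11 = -5.58

79.0000 - 5.5800i


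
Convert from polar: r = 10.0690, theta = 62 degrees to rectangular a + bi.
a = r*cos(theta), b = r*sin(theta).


a = 10.0690*cos(62°) = 10.0690*0.46947 = 4.7271
b = 10.0690*sin(62°) = 10.0690*0.88295 = 8.8904

4.7271 + 8.8904i


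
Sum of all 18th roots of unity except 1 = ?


With w = e^(2*pi*i/18), all 18 of the 18th roots of unity w^0 = 1, w, ..., w^(17) sum to 0: 1 + w + ... + w^(17) = (1 - w^18)/(1 - w) = 0 since w^18 = 1, w ≠ 1.
Removing the root 1: w + w^2 + ... + w^(17) = 0 - 1 = -1

Sum = -1


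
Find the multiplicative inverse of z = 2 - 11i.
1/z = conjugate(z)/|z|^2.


|z|^2 = 4+121 = 125
1/z = (2 + 11i)/125

1/z = 0.0160 + 0.0880i


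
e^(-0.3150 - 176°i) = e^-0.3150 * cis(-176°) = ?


e^-0.3150 = 0.7298
cos(-176°) = -0.9976
sin(-176°) = -0.0698
Real = 0.7298*(-0.9976) = -0.7280
Imag = 0.7298*(-0.0698) = -0.0509

-0.7280 - 0.0509i


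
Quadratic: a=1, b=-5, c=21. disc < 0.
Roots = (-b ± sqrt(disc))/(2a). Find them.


disc = (-5)^2 - 4*1*21 = 25 - 84 = -59
sqrt(|disc|) = sqrt(59) = 7.6811
Real part = 5/(2*1) = 2.5000
Imag part = 7.6811/(2*1) = 3.8406

2.5000 ± 3.8406i


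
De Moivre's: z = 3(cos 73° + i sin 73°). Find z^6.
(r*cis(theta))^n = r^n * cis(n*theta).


r^6 = 3^6 = 729
n*theta = 6*73° = 438° = 78° (mod 360)
a = 729*cos(78°) = 151.5676
b = 729*sin(78°) = 713.0696

729 cis(78°) = 151.5676 + 713.0696i


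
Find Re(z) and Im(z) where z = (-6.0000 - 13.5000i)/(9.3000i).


Multiply by conjugate: (-6.0000 - 13.5000i)(-9.3000i) / (0^2 + 9.3^2)
Numerator real = -6*0 - (13.5)*9.3 = -125.55
Numerator imag = -13.5*0 - (-6)*9.3 = 55.8
Denominator = 86.49
Re(z) = -125.55/86.49 = -1.4516
Im(z) = 55.8/86.49 = 0.6452

Re(z) = -1.4516, Im(z) = 0.6452
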